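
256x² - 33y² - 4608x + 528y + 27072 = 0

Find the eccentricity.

e = 17/16

Group the x- and y-terms: 256(x² - 18x) -33(y² - 16y) = -27072
Complete the square in x and y: 256(x - 9)² -33(y - 8)² = -27072 + 20736 - 2112 = -8448
Dividing both sides by -8448: (y - 8)²/256 - (x - 9)²/33 = 1
Hyperbola, center (9, 8), transverse axis vertical; a² = 256, b² = 33.
c² = a² + b² = 289, so c = 17.
e = c/a = 17/16.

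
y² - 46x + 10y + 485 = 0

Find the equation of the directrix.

x = -3/2

Only y is squared. Complete the square in y: (y + 5)² = 46(x - 10).
Vertex (10, -5); 4p = 46 so p = 23/2. Opens right.
Directrix is the vertical line x = h − p = 10 − (23/2) = -3/2.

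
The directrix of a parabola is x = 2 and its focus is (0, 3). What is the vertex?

(1, 3)

The vertex is the midpoint between the focus and the directrix along the axis of symmetry.
Axis is horizontal (directrix is vertical). Vertex x-coordinate = (0 + 2)/2 = 1; y-coordinate = 3.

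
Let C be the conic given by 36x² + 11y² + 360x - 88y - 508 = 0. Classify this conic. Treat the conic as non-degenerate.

No xy term. Coefficients of x² and y² are A = 36, C = 11.
A and C have the same sign but A ≠ C ⇒ ellipse.

ellipse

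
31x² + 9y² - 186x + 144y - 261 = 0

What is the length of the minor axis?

12

Collect terms: 31(x² - 6x) + 9(y² + 16y) = 261
Complete the square in x and y: 31(x - 3)² + 9(y + 8)² = 261 + 279 + 576 = 1116
Dividing both sides by 1116: (x - 3)²/36 + (y + 8)²/124 = 1
Ellipse, center (3, -8), major axis vertical; a² = 124, b² = 36.
b² = 36 so b = 6; the minor axis has length 2b = 12.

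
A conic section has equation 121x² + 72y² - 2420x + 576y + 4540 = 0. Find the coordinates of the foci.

Group: 121(x² - 20x) + 72(y² + 8y) = -4540
121(x - 10)² + 72(y + 4)² = -4540 + 12100 + 1152 = 8712
Divide through by 8712 to get (x - 10)²/72 + (y + 4)²/121 = 1.
Ellipse, center (10, -4), major axis vertical; a² = 121, b² = 72.
c² = a² - b² = 121 - 72 = 49, so c = 7.
Foci lie on the vertical axis through the center: (h, k ± c).

(10, -11) and (10, 3)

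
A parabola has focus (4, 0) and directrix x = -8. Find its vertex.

(-2, 0)

The vertex is the midpoint between the focus and the directrix along the axis of symmetry.
Axis is horizontal (directrix is vertical). Vertex x-coordinate = (4 + (-8))/2 = -2; y-coordinate = 0.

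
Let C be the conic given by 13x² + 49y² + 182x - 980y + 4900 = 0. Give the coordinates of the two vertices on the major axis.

(-14, 10) and (0, 10)

Collect terms: 13(x² + 14x) + 49(y² - 20y) = -4900
Complete the square in x and y: 13(x + 7)² + 49(y - 10)² = -4900 + 637 + 4900 = 637
Divide through by 637 to get (x + 7)²/49 + (y - 10)²/13 = 1.
Ellipse, center (-7, 10), major axis horizontal; a² = 49, b² = 13.
a = 7. Vertices at (h ± a, k).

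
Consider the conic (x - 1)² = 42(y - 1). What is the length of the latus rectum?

42

Vertex (1, 1); 4p = 42 so p = 21/2. Opens up.
Latus rectum length = |4p| = 42.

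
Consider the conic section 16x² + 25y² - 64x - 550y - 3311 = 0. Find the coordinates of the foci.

Group the x- and y-terms: 16(x² - 4x) + 25(y² - 22y) = 3311
Complete the square in x and y: 16(x - 2)² + 25(y - 11)² = 3311 + 64 + 3025 = 6400
Divide through by 6400 to get (x - 2)²/400 + (y - 11)²/256 = 1.
Ellipse, center (2, 11), major axis horizontal; a² = 400, b² = 256.
c² = a² - b² = 400 - 256 = 144, so c = 12.
Foci lie on the horizontal axis through the center: (h ± c, k).

(-10, 11) and (14, 11)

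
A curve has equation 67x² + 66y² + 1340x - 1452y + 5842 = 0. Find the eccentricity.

Rearranging, 67(x² + 20x) + 66(y² - 22y) = -5842.
Complete the square: 67(x + 10)² + 66(y - 11)² = -5842 + 6700 + 7986 = 8844
Dividing both sides by 8844: (x + 10)²/132 + (y - 11)²/134 = 1
Ellipse, center (-10, 11), major axis vertical; a² = 134, b² = 132.
c² = a² - b² = 2, so c = √2.
e = c/a = √2/√134 = √67/67.

e = √67/67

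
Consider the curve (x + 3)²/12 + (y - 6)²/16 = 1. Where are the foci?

Center (-3, 6). The larger denominator 16 sits under the y-term, so the major axis is vertical; a² = 16, b² = 12.
c² = a² - b² = 16 - 12 = 4, so c = 2.
Foci lie on the vertical axis through the center: (h, k ± c).

(-3, 4) and (-3, 8)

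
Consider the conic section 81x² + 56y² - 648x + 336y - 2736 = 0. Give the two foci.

81(x² - 8x) + 56(y² + 6y) = 2736
81(x - 4)² + 56(y + 3)² = 2736 + 1296 + 504 = 4536
Divide by 4536: (x - 4)²/56 + (y + 3)²/81 = 1
Ellipse, center (4, -3), major axis vertical; a² = 81, b² = 56.
c² = a² - b² = 81 - 56 = 25, so c = 5.
Foci lie on the vertical axis through the center: (h, k ± c).

(4, -8) and (4, 2)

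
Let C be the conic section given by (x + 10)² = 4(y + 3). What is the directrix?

Vertex (-10, -3); 4p = 4 so p = 1. Opens up.
Directrix is the horizontal line y = k − p = -3 − (1) = -4.

y = -4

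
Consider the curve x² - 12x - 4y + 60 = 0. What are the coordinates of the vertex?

Only x is squared. Complete the square in x: (x - 6)² = 4(y - 6).
Vertex (6, 6); 4p = 4 so p = 1. Opens up.

(6, 6)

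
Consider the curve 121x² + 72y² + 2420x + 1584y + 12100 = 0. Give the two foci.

121(x² + 20x) + 72(y² + 22y) = -12100
Complete the square in x and y: 121(x + 10)² + 72(y + 11)² = -12100 + 12100 + 8712 = 8712
Divide by 8712: (x + 10)²/72 + (y + 11)²/121 = 1
Ellipse, center (-10, -11), major axis vertical; a² = 121, b² = 72.
c² = a² - b² = 121 - 72 = 49, so c = 7.
Foci lie on the vertical axis through the center: (h, k ± c).

(-10, -18) and (-10, -4)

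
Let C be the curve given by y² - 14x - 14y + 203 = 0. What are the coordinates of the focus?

(29/2, 7)

Only y is squared. Complete the square in y: (y - 7)² = 14(x - 11).
Vertex (11, 7); 4p = 14 so p = 7/2. Opens right.
Focus is p units from the vertex along the axis: (h + p, k).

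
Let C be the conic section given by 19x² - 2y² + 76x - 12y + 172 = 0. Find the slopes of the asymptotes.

√38/2 and -√38/2

Rearranging, 19(x² + 4x) -2(y² + 6y) = -172.
19(x + 2)² -2(y + 3)² = -172 + 76 - 18 = -114
Divide by -114: (y + 3)²/57 - (x + 2)²/6 = 1
Hyperbola, center (-2, -3), transverse axis vertical; a² = 57, b² = 6.
For a vertical hyperbola the asymptotes have slope ±a/b.
Here that is ±√57/√6 = ±√38/2.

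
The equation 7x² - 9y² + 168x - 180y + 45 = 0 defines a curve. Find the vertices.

(-15, -10) and (-9, -10)

Group the x- and y-terms: 7(x² + 24x) -9(y² + 20y) = -45
Complete the square in x and y: 7(x + 12)² -9(y + 10)² = -45 + 1008 - 900 = 63
Divide through by 63 to get (x + 12)²/9 - (y + 10)²/7 = 1.
Hyperbola, center (-12, -10), transverse axis horizontal; a² = 9, b² = 7.
a = 3. Vertices at (h ± a, k).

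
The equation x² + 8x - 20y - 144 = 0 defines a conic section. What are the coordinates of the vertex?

(-4, -8)

Only x is squared. Complete the square in x: (x + 4)² = 20(y + 8).
Vertex (-4, -8); 4p = 20 so p = 5. Opens up.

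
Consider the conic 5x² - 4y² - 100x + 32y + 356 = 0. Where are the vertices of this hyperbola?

Group the x- and y-terms: 5(x² - 20x) -4(y² - 8y) = -356
5(x - 10)² -4(y - 4)² = -356 + 500 - 64 = 80
Divide through by 80 to get (x - 10)²/16 - (y - 4)²/20 = 1.
Hyperbola, center (10, 4), transverse axis horizontal; a² = 16, b² = 20.
a = 4. Vertices at (h ± a, k).

(6, 4) and (14, 4)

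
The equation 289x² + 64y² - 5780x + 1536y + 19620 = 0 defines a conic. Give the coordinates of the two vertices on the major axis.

(10, -29) and (10, 5)

Group: 289(x² - 20x) + 64(y² + 24y) = -19620
Complete the square: 289(x - 10)² + 64(y + 12)² = -19620 + 28900 + 9216 = 18496
Divide through by 18496 to get (x - 10)²/64 + (y + 12)²/289 = 1.
Ellipse, center (10, -12), major axis vertical; a² = 289, b² = 64.
a = 17. Vertices at (h, k ± a).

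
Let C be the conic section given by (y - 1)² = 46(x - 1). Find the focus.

(25/2, 1)

Vertex (1, 1); 4p = 46 so p = 23/2. Opens right.
Focus is p units from the vertex along the axis: (h + p, k).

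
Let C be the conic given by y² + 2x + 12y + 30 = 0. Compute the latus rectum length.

Only y is squared. Complete the square in y: (y + 6)² = -2(x - 3).
Vertex (3, -6); 4p = -2 so p = -1/2. Opens left.
Latus rectum length = |4p| = 2.

2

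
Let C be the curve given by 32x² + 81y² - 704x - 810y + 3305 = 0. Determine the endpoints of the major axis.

(2, 5) and (20, 5)

Collect terms: 32(x² - 22x) + 81(y² - 10y) = -3305
32(x - 11)² + 81(y - 5)² = -3305 + 3872 + 2025 = 2592
Dividing both sides by 2592: (x - 11)²/81 + (y - 5)²/32 = 1
Ellipse, center (11, 5), major axis horizontal; a² = 81, b² = 32.
a = 9. Vertices at (h ± a, k).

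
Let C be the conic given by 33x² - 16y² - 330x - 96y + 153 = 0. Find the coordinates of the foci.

Collect terms: 33(x² - 10x) -16(y² + 6y) = -153
Complete the square in x and y: 33(x - 5)² -16(y + 3)² = -153 + 825 - 144 = 528
Divide by 528: (x - 5)²/16 - (y + 3)²/33 = 1
Hyperbola, center (5, -3), transverse axis horizontal; a² = 16, b² = 33.
c² = a² + b² = 16 + 33 = 49, so c = 7.
Foci lie on the horizontal axis through the center: (h ± c, k).

(-2, -3) and (12, -3)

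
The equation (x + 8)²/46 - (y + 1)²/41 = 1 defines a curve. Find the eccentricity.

Center (-8, -1). The positive term is the x-term, so the transverse axis is horizontal; a² = 46, b² = 41.
c² = a² + b² = 87, so c = √87.
e = c/a = √87/√46 = √4002/46.

e = √4002/46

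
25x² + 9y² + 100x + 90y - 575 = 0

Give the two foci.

Group the x- and y-terms: 25(x² + 4x) + 9(y² + 10y) = 575
Complete the square in x and y: 25(x + 2)² + 9(y + 5)² = 575 + 100 + 225 = 900
Divide by 900: (x + 2)²/36 + (y + 5)²/100 = 1
Ellipse, center (-2, -5), major axis vertical; a² = 100, b² = 36.
c² = a² - b² = 100 - 36 = 64, so c = 8.
Foci lie on the vertical axis through the center: (h, k ± c).

(-2, -13) and (-2, 3)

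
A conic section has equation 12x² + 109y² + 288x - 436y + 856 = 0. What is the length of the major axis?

Collect terms: 12(x² + 24x) + 109(y² - 4y) = -856
12(x + 12)² + 109(y - 2)² = -856 + 1728 + 436 = 1308
Divide through by 1308 to get (x + 12)²/109 + (y - 2)²/12 = 1.
Ellipse, center (-12, 2), major axis horizontal; a² = 109, b² = 12.
a² = 109 so a = √109; the major axis has length 2a = 2√109.

2√109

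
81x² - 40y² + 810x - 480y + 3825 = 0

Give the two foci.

(-5, -17) and (-5, 5)

Group the x- and y-terms: 81(x² + 10x) -40(y² + 12y) = -3825
Complete the square: 81(x + 5)² -40(y + 6)² = -3825 + 2025 - 1440 = -3240
Divide by -3240: (y + 6)²/81 - (x + 5)²/40 = 1
Hyperbola, center (-5, -6), transverse axis vertical; a² = 81, b² = 40.
c² = a² + b² = 81 + 40 = 121, so c = 11.
Foci lie on the vertical axis through the center: (h, k ± c).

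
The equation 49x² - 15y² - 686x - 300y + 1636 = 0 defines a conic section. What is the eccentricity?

Group the x- and y-terms: 49(x² - 14x) -15(y² + 20y) = -1636
Complete the square: 49(x - 7)² -15(y + 10)² = -1636 + 2401 - 1500 = -735
Divide by -735: (y + 10)²/49 - (x - 7)²/15 = 1
Hyperbola, center (7, -10), transverse axis vertical; a² = 49, b² = 15.
c² = a² + b² = 64, so c = 8.
e = c/a = 8/7.

e = 8/7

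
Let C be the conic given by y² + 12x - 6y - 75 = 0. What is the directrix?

Only y is squared. Complete the square in y: (y - 3)² = -12(x - 7).
Vertex (7, 3); 4p = -12 so p = -3. Opens left.
Directrix is the vertical line x = h − p = 7 − (-3) = 10.

x = 10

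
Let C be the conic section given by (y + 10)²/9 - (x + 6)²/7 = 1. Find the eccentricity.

Center (-6, -10). The positive term is the y-term, so the transverse axis is vertical; a² = 9, b² = 7.
c² = a² + b² = 16, so c = 4.
e = c/a = 4/3.

e = 4/3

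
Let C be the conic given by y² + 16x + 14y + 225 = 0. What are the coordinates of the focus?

Only y is squared. Complete the square in y: (y + 7)² = -16(x + 11).
Vertex (-11, -7); 4p = -16 so p = -4. Opens left.
Focus is p units from the vertex along the axis: (h + p, k).

(-15, -7)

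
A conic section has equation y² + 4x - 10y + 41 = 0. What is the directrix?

Only y is squared. Complete the square in y: (y - 5)² = -4(x + 4).
Vertex (-4, 5); 4p = -4 so p = -1. Opens left.
Directrix is the vertical line x = h − p = -4 − (-1) = -3.

x = -3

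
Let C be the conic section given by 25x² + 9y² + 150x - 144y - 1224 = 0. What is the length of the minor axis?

Group: 25(x² + 6x) + 9(y² - 16y) = 1224
Completing the square gives 25(x + 3)² + 9(y - 8)² = 1224 + 225 + 576 = 2025.
Dividing both sides by 2025: (x + 3)²/81 + (y - 8)²/225 = 1
Ellipse, center (-3, 8), major axis vertical; a² = 225, b² = 81.
b² = 81 so b = 9; the minor axis has length 2b = 18.

18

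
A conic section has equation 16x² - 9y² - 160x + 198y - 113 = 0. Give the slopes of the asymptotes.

4/3 and -4/3

Group: 16(x² - 10x) -9(y² - 22y) = 113
Complete the square: 16(x - 5)² -9(y - 11)² = 113 + 400 - 1089 = -576
Divide through by -576 to get (y - 11)²/64 - (x - 5)²/36 = 1.
Hyperbola, center (5, 11), transverse axis vertical; a² = 64, b² = 36.
For a vertical hyperbola the asymptotes have slope ±a/b.
Here that is ±8/6 = ±4/3.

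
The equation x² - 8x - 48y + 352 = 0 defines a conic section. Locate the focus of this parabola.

Only x is squared. Complete the square in x: (x - 4)² = 48(y - 7).
Vertex (4, 7); 4p = 48 so p = 12. Opens up.
Focus is p units from the vertex along the axis: (h, k + p).

(4, 19)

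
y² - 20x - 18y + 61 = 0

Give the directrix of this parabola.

x = -6

Only y is squared. Complete the square in y: (y - 9)² = 20(x + 1).
Vertex (-1, 9); 4p = 20 so p = 5. Opens right.
Directrix is the vertical line x = h − p = -1 − (5) = -6.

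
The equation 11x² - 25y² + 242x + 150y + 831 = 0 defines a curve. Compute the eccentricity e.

e = 6/5

Group the x- and y-terms: 11(x² + 22x) -25(y² - 6y) = -831
11(x + 11)² -25(y - 3)² = -831 + 1331 - 225 = 275
Dividing both sides by 275: (x + 11)²/25 - (y - 3)²/11 = 1
Hyperbola, center (-11, 3), transverse axis horizontal; a² = 25, b² = 11.
c² = a² + b² = 36, so c = 6.
e = c/a = 6/5.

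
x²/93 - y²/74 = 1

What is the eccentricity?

e = √15531/93

Center (0, 0). The positive term is the x-term, so the transverse axis is horizontal; a² = 93, b² = 74.
c² = a² + b² = 167, so c = √167.
e = c/a = √167/√93 = √15531/93.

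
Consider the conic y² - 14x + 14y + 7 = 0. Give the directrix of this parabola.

x = -13/2

Only y is squared. Complete the square in y: (y + 7)² = 14(x + 3).
Vertex (-3, -7); 4p = 14 so p = 7/2. Opens right.
Directrix is the vertical line x = h − p = -3 − (7/2) = -13/2.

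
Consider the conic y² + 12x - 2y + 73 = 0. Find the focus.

(-9, 1)

Only y is squared. Complete the square in y: (y - 1)² = -12(x + 6).
Vertex (-6, 1); 4p = -12 so p = -3. Opens left.
Focus is p units from the vertex along the axis: (h + p, k).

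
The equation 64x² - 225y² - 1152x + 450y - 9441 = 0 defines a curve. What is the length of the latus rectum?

Rearranging, 64(x² - 18x) -225(y² - 2y) = 9441.
64(x - 9)² -225(y - 1)² = 9441 + 5184 - 225 = 14400
Divide by 14400: (x - 9)²/225 - (y - 1)²/64 = 1
Hyperbola, center (9, 1), transverse axis horizontal; a² = 225, b² = 64.
Latus rectum length = 2b²/a = 2·64/15 = 128/15.

128/15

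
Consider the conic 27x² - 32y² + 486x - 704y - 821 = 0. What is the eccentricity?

e = √177/9

27(x² + 18x) -32(y² + 22y) = 821
Complete the square in x and y: 27(x + 9)² -32(y + 11)² = 821 + 2187 - 3872 = -864
Dividing both sides by -864: (y + 11)²/27 - (x + 9)²/32 = 1
Hyperbola, center (-9, -11), transverse axis vertical; a² = 27, b² = 32.
c² = a² + b² = 59, so c = √59.
e = c/a = √59/3√3 = √177/9.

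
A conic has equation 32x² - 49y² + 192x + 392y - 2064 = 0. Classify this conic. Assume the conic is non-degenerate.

No xy term. Coefficients of x² and y² are A = 32, C = -49.
A and C have opposite signs ⇒ hyperbola.

hyperbola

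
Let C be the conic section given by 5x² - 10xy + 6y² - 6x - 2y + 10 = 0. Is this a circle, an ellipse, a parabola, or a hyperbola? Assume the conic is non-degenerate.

A = 5, B = -10, C = 6.
Discriminant B² − 4AC = (-10)² − 4·5·6 = -20.
B² − 4AC < 0 ⇒ ellipse.

ellipse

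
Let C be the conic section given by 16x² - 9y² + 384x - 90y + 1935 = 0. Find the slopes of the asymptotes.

4/3 and -4/3

Group: 16(x² + 24x) -9(y² + 10y) = -1935
Completing the square gives 16(x + 12)² -9(y + 5)² = -1935 + 2304 - 225 = 144.
Dividing both sides by 144: (x + 12)²/9 - (y + 5)²/16 = 1
Hyperbola, center (-12, -5), transverse axis horizontal; a² = 9, b² = 16.
For a horizontal hyperbola the asymptotes have slope ±b/a.
Here that is ±4/3.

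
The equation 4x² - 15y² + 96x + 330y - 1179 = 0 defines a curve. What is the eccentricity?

e = √19/2

4(x² + 24x) -15(y² - 22y) = 1179
Complete the square in x and y: 4(x + 12)² -15(y - 11)² = 1179 + 576 - 1815 = -60
Divide by -60: (y - 11)²/4 - (x + 12)²/15 = 1
Hyperbola, center (-12, 11), transverse axis vertical; a² = 4, b² = 15.
c² = a² + b² = 19, so c = √19.
e = c/a = √19/2.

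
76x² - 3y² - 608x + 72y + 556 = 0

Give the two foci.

(4 - √79, 12) and (4 + √79, 12)

Group the x- and y-terms: 76(x² - 8x) -3(y² - 24y) = -556
76(x - 4)² -3(y - 12)² = -556 + 1216 - 432 = 228
Divide through by 228 to get (x - 4)²/3 - (y - 12)²/76 = 1.
Hyperbola, center (4, 12), transverse axis horizontal; a² = 3, b² = 76.
c² = a² + b² = 3 + 76 = 79, so c = √79.
Foci lie on the horizontal axis through the center: (h ± c, k).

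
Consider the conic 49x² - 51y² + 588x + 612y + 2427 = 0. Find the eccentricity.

Group: 49(x² + 12x) -51(y² - 12y) = -2427
49(x + 6)² -51(y - 6)² = -2427 + 1764 - 1836 = -2499
Divide by -2499: (y - 6)²/49 - (x + 6)²/51 = 1
Hyperbola, center (-6, 6), transverse axis vertical; a² = 49, b² = 51.
c² = a² + b² = 100, so c = 10.
e = c/a = 10/7.

e = 10/7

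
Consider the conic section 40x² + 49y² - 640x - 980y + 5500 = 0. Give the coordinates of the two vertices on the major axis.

Group the x- and y-terms: 40(x² - 16x) + 49(y² - 20y) = -5500
40(x - 8)² + 49(y - 10)² = -5500 + 2560 + 4900 = 1960
Divide by 1960: (x - 8)²/49 + (y - 10)²/40 = 1
Ellipse, center (8, 10), major axis horizontal; a² = 49, b² = 40.
a = 7. Vertices at (h ± a, k).

(1, 10) and (15, 10)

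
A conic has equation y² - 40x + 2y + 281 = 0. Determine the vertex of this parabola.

(7, -1)

Only y is squared. Complete the square in y: (y + 1)² = 40(x - 7).
Vertex (7, -1); 4p = 40 so p = 10. Opens right.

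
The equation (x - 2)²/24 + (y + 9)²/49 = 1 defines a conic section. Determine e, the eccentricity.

e = 5/7

Center (2, -9). The larger denominator 49 sits under the y-term, so the major axis is vertical; a² = 49, b² = 24.
c² = a² - b² = 25, so c = 5.
e = c/a = 5/7.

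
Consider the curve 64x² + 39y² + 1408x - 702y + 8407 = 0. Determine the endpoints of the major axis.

64(x² + 22x) + 39(y² - 18y) = -8407
Completing the square gives 64(x + 11)² + 39(y - 9)² = -8407 + 7744 + 3159 = 2496.
Dividing both sides by 2496: (x + 11)²/39 + (y - 9)²/64 = 1
Ellipse, center (-11, 9), major axis vertical; a² = 64, b² = 39.
a = 8. Vertices at (h, k ± a).

(-11, 1) and (-11, 17)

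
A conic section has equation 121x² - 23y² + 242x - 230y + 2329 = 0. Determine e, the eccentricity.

Rearranging, 121(x² + 2x) -23(y² + 10y) = -2329.
Complete the square in x and y: 121(x + 1)² -23(y + 5)² = -2329 + 121 - 575 = -2783
Divide by -2783: (y + 5)²/121 - (x + 1)²/23 = 1
Hyperbola, center (-1, -5), transverse axis vertical; a² = 121, b² = 23.
c² = a² + b² = 144, so c = 12.
e = c/a = 12/11.

e = 12/11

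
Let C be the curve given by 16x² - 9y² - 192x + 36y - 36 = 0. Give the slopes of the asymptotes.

Collect terms: 16(x² - 12x) -9(y² - 4y) = 36
Completing the square gives 16(x - 6)² -9(y - 2)² = 36 + 576 - 36 = 576.
Dividing both sides by 576: (x - 6)²/36 - (y - 2)²/64 = 1
Hyperbola, center (6, 2), transverse axis horizontal; a² = 36, b² = 64.
For a horizontal hyperbola the asymptotes have slope ±b/a.
Here that is ±8/6 = ±4/3.

4/3 and -4/3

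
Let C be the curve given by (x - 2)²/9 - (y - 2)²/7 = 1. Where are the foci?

Center (2, 2). The positive term is the x-term, so the transverse axis is horizontal; a² = 9, b² = 7.
c² = a² + b² = 9 + 7 = 16, so c = 4.
Foci lie on the horizontal axis through the center: (h ± c, k).

(-2, 2) and (6, 2)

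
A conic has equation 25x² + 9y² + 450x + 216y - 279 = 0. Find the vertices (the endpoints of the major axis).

25(x² + 18x) + 9(y² + 24y) = 279
Complete the square: 25(x + 9)² + 9(y + 12)² = 279 + 2025 + 1296 = 3600
Dividing both sides by 3600: (x + 9)²/144 + (y + 12)²/400 = 1
Ellipse, center (-9, -12), major axis vertical; a² = 400, b² = 144.
a = 20. Vertices at (h, k ± a).

(-9, -32) and (-9, 8)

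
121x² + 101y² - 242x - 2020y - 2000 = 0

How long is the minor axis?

Group: 121(x² - 2x) + 101(y² - 20y) = 2000
Complete the square in x and y: 121(x - 1)² + 101(y - 10)² = 2000 + 121 + 10100 = 12221
Divide through by 12221 to get (x - 1)²/101 + (y - 10)²/121 = 1.
Ellipse, center (1, 10), major axis vertical; a² = 121, b² = 101.
b² = 101 so b = √101; the minor axis has length 2b = 2√101.

2√101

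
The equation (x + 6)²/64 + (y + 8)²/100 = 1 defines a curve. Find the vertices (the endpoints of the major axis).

(-6, -18) and (-6, 2)

Center (-6, -8). The larger denominator 100 sits under the y-term, so the major axis is vertical; a² = 100, b² = 64.
a = 10. Vertices at (h, k ± a).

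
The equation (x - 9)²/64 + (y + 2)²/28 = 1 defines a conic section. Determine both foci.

Center (9, -2). The larger denominator 64 sits under the x-term, so the major axis is horizontal; a² = 64, b² = 28.
c² = a² - b² = 64 - 28 = 36, so c = 6.
Foci lie on the horizontal axis through the center: (h ± c, k).

(3, -2) and (15, -2)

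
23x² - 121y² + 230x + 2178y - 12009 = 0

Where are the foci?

Collect terms: 23(x² + 10x) -121(y² - 18y) = 12009
Complete the square: 23(x + 5)² -121(y - 9)² = 12009 + 575 - 9801 = 2783
Divide by 2783: (x + 5)²/121 - (y - 9)²/23 = 1
Hyperbola, center (-5, 9), transverse axis horizontal; a² = 121, b² = 23.
c² = a² + b² = 121 + 23 = 144, so c = 12.
Foci lie on the horizontal axis through the center: (h ± c, k).

(-17, 9) and (7, 9)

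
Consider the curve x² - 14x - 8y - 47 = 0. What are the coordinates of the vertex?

(7, -12)

Only x is squared. Complete the square in x: (x - 7)² = 8(y + 12).
Vertex (7, -12); 4p = 8 so p = 2. Opens up.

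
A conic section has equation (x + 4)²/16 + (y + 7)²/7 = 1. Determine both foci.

(-7, -7) and (-1, -7)

Center (-4, -7). The larger denominator 16 sits under the x-term, so the major axis is horizontal; a² = 16, b² = 7.
c² = a² - b² = 16 - 7 = 9, so c = 3.
Foci lie on the horizontal axis through the center: (h ± c, k).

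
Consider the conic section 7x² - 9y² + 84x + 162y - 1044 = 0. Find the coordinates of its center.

Collect terms: 7(x² + 12x) -9(y² - 18y) = 1044
7(x + 6)² -9(y - 9)² = 1044 + 252 - 729 = 567
Divide through by 567 to get (x + 6)²/81 - (y - 9)²/63 = 1.
Hyperbola with center (-6, 9).

(-6, 9)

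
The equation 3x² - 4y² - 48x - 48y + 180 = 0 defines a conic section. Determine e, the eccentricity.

e = √21/3

Rearranging, 3(x² - 16x) -4(y² + 12y) = -180.
Complete the square in x and y: 3(x - 8)² -4(y + 6)² = -180 + 192 - 144 = -132
Divide by -132: (y + 6)²/33 - (x - 8)²/44 = 1
Hyperbola, center (8, -6), transverse axis vertical; a² = 33, b² = 44.
c² = a² + b² = 77, so c = √77.
e = c/a = √77/√33 = √21/3.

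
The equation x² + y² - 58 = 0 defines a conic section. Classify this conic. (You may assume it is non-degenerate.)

No xy term. Coefficients of x² and y² are A = 1, C = 1.
A = C (same sign) ⇒ circle.

circle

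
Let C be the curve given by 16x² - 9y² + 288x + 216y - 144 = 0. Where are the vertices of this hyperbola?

Group the x- and y-terms: 16(x² + 18x) -9(y² - 24y) = 144
Complete the square in x and y: 16(x + 9)² -9(y - 12)² = 144 + 1296 - 1296 = 144
Divide through by 144 to get (x + 9)²/9 - (y - 12)²/16 = 1.
Hyperbola, center (-9, 12), transverse axis horizontal; a² = 9, b² = 16.
a = 3. Vertices at (h ± a, k).

(-12, 12) and (-6, 12)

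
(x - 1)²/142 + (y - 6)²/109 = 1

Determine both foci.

Center (1, 6). The larger denominator 142 sits under the x-term, so the major axis is horizontal; a² = 142, b² = 109.
c² = a² - b² = 142 - 109 = 33, so c = √33.
Foci lie on the horizontal axis through the center: (h ± c, k).

(1 - √33, 6) and (1 + √33, 6)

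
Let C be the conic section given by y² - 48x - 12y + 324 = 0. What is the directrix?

x = -6

Only y is squared. Complete the square in y: (y - 6)² = 48(x - 6).
Vertex (6, 6); 4p = 48 so p = 12. Opens right.
Directrix is the vertical line x = h − p = 6 − (12) = -6.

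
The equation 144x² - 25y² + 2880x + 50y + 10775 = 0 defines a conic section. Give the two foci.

144(x² + 20x) -25(y² - 2y) = -10775
144(x + 10)² -25(y - 1)² = -10775 + 14400 - 25 = 3600
Divide by 3600: (x + 10)²/25 - (y - 1)²/144 = 1
Hyperbola, center (-10, 1), transverse axis horizontal; a² = 25, b² = 144.
c² = a² + b² = 25 + 144 = 169, so c = 13.
Foci lie on the horizontal axis through the center: (h ± c, k).

(-23, 1) and (3, 1)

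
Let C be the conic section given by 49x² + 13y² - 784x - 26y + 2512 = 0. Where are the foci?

(8, -5) and (8, 7)

Group: 49(x² - 16x) + 13(y² - 2y) = -2512
Completing the square gives 49(x - 8)² + 13(y - 1)² = -2512 + 3136 + 13 = 637.
Divide through by 637 to get (x - 8)²/13 + (y - 1)²/49 = 1.
Ellipse, center (8, 1), major axis vertical; a² = 49, b² = 13.
c² = a² - b² = 49 - 13 = 36, so c = 6.
Foci lie on the vertical axis through the center: (h, k ± c).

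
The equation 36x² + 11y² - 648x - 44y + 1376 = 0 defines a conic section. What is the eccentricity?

e = 5/6

Collect terms: 36(x² - 18x) + 11(y² - 4y) = -1376
Completing the square gives 36(x - 9)² + 11(y - 2)² = -1376 + 2916 + 44 = 1584.
Dividing both sides by 1584: (x - 9)²/44 + (y - 2)²/144 = 1
Ellipse, center (9, 2), major axis vertical; a² = 144, b² = 44.
c² = a² - b² = 100, so c = 10.
e = c/a = 10/12 = 5/6.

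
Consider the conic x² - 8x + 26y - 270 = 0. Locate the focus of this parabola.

(4, 9/2)

Only x is squared. Complete the square in x: (x - 4)² = -26(y - 11).
Vertex (4, 11); 4p = -26 so p = -13/2. Opens down.
Focus is p units from the vertex along the axis: (h, k + p).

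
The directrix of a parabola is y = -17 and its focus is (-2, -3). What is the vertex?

(-2, -10)

The vertex is the midpoint between the focus and the directrix along the axis of symmetry.
Axis is vertical (directrix is horizontal). Vertex y-coordinate = (-3 + (-17))/2 = -10; x-coordinate = -2.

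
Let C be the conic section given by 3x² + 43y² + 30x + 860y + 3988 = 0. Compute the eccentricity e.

Collect terms: 3(x² + 10x) + 43(y² + 20y) = -3988
Complete the square: 3(x + 5)² + 43(y + 10)² = -3988 + 75 + 4300 = 387
Divide through by 387 to get (x + 5)²/129 + (y + 10)²/9 = 1.
Ellipse, center (-5, -10), major axis horizontal; a² = 129, b² = 9.
c² = a² - b² = 120, so c = 2√30.
e = c/a = 2√30/√129 = 2√430/43.

e = 2√430/43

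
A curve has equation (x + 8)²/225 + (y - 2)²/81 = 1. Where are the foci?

Center (-8, 2). The larger denominator 225 sits under the x-term, so the major axis is horizontal; a² = 225, b² = 81.
c² = a² - b² = 225 - 81 = 144, so c = 12.
Foci lie on the horizontal axis through the center: (h ± c, k).

(-20, 2) and (4, 2)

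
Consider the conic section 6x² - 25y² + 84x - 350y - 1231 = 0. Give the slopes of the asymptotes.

√6/5 and -√6/5

Group: 6(x² + 14x) -25(y² + 14y) = 1231
Complete the square: 6(x + 7)² -25(y + 7)² = 1231 + 294 - 1225 = 300
Divide through by 300 to get (x + 7)²/50 - (y + 7)²/12 = 1.
Hyperbola, center (-7, -7), transverse axis horizontal; a² = 50, b² = 12.
For a horizontal hyperbola the asymptotes have slope ±b/a.
Here that is ±2√3/5√2 = ±√6/5.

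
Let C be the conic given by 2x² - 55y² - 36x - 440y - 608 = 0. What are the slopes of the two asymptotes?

Rearranging, 2(x² - 18x) -55(y² + 8y) = 608.
Completing the square gives 2(x - 9)² -55(y + 4)² = 608 + 162 - 880 = -110.
Dividing both sides by -110: (y + 4)²/2 - (x - 9)²/55 = 1
Hyperbola, center (9, -4), transverse axis vertical; a² = 2, b² = 55.
For a vertical hyperbola the asymptotes have slope ±a/b.
Here that is ±√2/√55 = ±√110/55.

√110/55 and -√110/55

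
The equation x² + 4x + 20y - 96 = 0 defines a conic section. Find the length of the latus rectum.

20

Only x is squared. Complete the square in x: (x + 2)² = -20(y - 5).
Vertex (-2, 5); 4p = -20 so p = -5. Opens down.
Latus rectum length = |4p| = 20.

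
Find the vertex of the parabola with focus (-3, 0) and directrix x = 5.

(1, 0)

The vertex is the midpoint between the focus and the directrix along the axis of symmetry.
Axis is horizontal (directrix is vertical). Vertex x-coordinate = (-3 + 5)/2 = 1; y-coordinate = 0.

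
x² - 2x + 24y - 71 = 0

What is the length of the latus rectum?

Only x is squared. Complete the square in x: (x - 1)² = -24(y - 3).
Vertex (1, 3); 4p = -24 so p = -6. Opens down.
Latus rectum length = |4p| = 24.

24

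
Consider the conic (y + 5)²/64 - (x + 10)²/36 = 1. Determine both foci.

Center (-10, -5). The positive term is the y-term, so the transverse axis is vertical; a² = 64, b² = 36.
c² = a² + b² = 64 + 36 = 100, so c = 10.
Foci lie on the vertical axis through the center: (h, k ± c).

(-10, -15) and (-10, 5)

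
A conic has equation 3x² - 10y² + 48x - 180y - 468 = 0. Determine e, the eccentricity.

e = √39/3

Group: 3(x² + 16x) -10(y² + 18y) = 468
Complete the square: 3(x + 8)² -10(y + 9)² = 468 + 192 - 810 = -150
Dividing both sides by -150: (y + 9)²/15 - (x + 8)²/50 = 1
Hyperbola, center (-8, -9), transverse axis vertical; a² = 15, b² = 50.
c² = a² + b² = 65, so c = √65.
e = c/a = √65/√15 = √39/3.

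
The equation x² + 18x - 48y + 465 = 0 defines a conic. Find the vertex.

Only x is squared. Complete the square in x: (x + 9)² = 48(y - 8).
Vertex (-9, 8); 4p = 48 so p = 12. Opens up.

(-9, 8)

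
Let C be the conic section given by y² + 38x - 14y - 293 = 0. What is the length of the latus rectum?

Only y is squared. Complete the square in y: (y - 7)² = -38(x - 9).
Vertex (9, 7); 4p = -38 so p = -19/2. Opens left.
Latus rectum length = |4p| = 38.

38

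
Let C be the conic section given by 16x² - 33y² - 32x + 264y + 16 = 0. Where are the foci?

(1, -3) and (1, 11)

16(x² - 2x) -33(y² - 8y) = -16
Complete the square: 16(x - 1)² -33(y - 4)² = -16 + 16 - 528 = -528
Dividing both sides by -528: (y - 4)²/16 - (x - 1)²/33 = 1
Hyperbola, center (1, 4), transverse axis vertical; a² = 16, b² = 33.
c² = a² + b² = 16 + 33 = 49, so c = 7.
Foci lie on the vertical axis through the center: (h, k ± c).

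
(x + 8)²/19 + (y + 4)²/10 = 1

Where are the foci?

Center (-8, -4). The larger denominator 19 sits under the x-term, so the major axis is horizontal; a² = 19, b² = 10.
c² = a² - b² = 19 - 10 = 9, so c = 3.
Foci lie on the horizontal axis through the center: (h ± c, k).

(-11, -4) and (-5, -4)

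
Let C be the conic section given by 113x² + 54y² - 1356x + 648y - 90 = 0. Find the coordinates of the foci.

(6, -6 - √59) and (6, -6 + √59)

Rearranging, 113(x² - 12x) + 54(y² + 12y) = 90.
Complete the square: 113(x - 6)² + 54(y + 6)² = 90 + 4068 + 1944 = 6102
Dividing both sides by 6102: (x - 6)²/54 + (y + 6)²/113 = 1
Ellipse, center (6, -6), major axis vertical; a² = 113, b² = 54.
c² = a² - b² = 113 - 54 = 59, so c = √59.
Foci lie on the vertical axis through the center: (h, k ± c).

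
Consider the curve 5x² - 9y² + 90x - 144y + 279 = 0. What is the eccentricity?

5(x² + 18x) -9(y² + 16y) = -279
Complete the square: 5(x + 9)² -9(y + 8)² = -279 + 405 - 576 = -450
Divide by -450: (y + 8)²/50 - (x + 9)²/90 = 1
Hyperbola, center (-9, -8), transverse axis vertical; a² = 50, b² = 90.
c² = a² + b² = 140, so c = 2√35.
e = c/a = 2√35/5√2 = √70/5.

e = √70/5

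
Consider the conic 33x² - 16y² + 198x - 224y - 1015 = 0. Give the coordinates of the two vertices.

33(x² + 6x) -16(y² + 14y) = 1015
Completing the square gives 33(x + 3)² -16(y + 7)² = 1015 + 297 - 784 = 528.
Dividing both sides by 528: (x + 3)²/16 - (y + 7)²/33 = 1
Hyperbola, center (-3, -7), transverse axis horizontal; a² = 16, b² = 33.
a = 4. Vertices at (h ± a, k).

(-7, -7) and (1, -7)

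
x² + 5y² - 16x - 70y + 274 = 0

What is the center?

(8, 7)

Group the x- and y-terms: (x² - 16x) + 5(y² - 14y) = -274
Complete the square: (x - 8)² + 5(y - 7)² = -274 + 64 + 245 = 35
Divide through by 35 to get (x - 8)²/35 + (y - 7)²/7 = 1.
Ellipse with center (8, 7).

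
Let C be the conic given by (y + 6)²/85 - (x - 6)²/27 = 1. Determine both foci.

Center (6, -6). The positive term is the y-term, so the transverse axis is vertical; a² = 85, b² = 27.
c² = a² + b² = 85 + 27 = 112, so c = 4√7.
Foci lie on the vertical axis through the center: (h, k ± c).

(6, -6 - 4√7) and (6, -6 + 4√7)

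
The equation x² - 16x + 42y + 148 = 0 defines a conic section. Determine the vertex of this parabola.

Only x is squared. Complete the square in x: (x - 8)² = -42(y + 2).
Vertex (8, -2); 4p = -42 so p = -21/2. Opens down.

(8, -2)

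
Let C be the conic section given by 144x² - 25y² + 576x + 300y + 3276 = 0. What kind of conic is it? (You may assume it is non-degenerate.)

hyperbola

No xy term. Coefficients of x² and y² are A = 144, C = -25.
A and C have opposite signs ⇒ hyperbola.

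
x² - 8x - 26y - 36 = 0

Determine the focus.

(4, 9/2)

Only x is squared. Complete the square in x: (x - 4)² = 26(y + 2).
Vertex (4, -2); 4p = 26 so p = 13/2. Opens up.
Focus is p units from the vertex along the axis: (h, k + p).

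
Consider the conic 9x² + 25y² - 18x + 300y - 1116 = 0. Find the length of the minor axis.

Group the x- and y-terms: 9(x² - 2x) + 25(y² + 12y) = 1116
Complete the square in x and y: 9(x - 1)² + 25(y + 6)² = 1116 + 9 + 900 = 2025
Divide through by 2025 to get (x - 1)²/225 + (y + 6)²/81 = 1.
Ellipse, center (1, -6), major axis horizontal; a² = 225, b² = 81.
b² = 81 so b = 9; the minor axis has length 2b = 18.

18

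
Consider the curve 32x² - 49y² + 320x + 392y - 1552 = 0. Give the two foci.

(-14, 4) and (4, 4)

Rearranging, 32(x² + 10x) -49(y² - 8y) = 1552.
Completing the square gives 32(x + 5)² -49(y - 4)² = 1552 + 800 - 784 = 1568.
Divide by 1568: (x + 5)²/49 - (y - 4)²/32 = 1
Hyperbola, center (-5, 4), transverse axis horizontal; a² = 49, b² = 32.
c² = a² + b² = 49 + 32 = 81, so c = 9.
Foci lie on the horizontal axis through the center: (h ± c, k).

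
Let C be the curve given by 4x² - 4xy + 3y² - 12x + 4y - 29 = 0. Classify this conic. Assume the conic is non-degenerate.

ellipse

A = 4, B = -4, C = 3.
Discriminant B² − 4AC = (-4)² − 4·4·3 = -32.
B² − 4AC < 0 ⇒ ellipse.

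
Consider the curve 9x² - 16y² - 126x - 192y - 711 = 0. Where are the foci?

Rearranging, 9(x² - 14x) -16(y² + 12y) = 711.
9(x - 7)² -16(y + 6)² = 711 + 441 - 576 = 576
Divide by 576: (x - 7)²/64 - (y + 6)²/36 = 1
Hyperbola, center (7, -6), transverse axis horizontal; a² = 64, b² = 36.
c² = a² + b² = 64 + 36 = 100, so c = 10.
Foci lie on the horizontal axis through the center: (h ± c, k).

(-3, -6) and (17, -6)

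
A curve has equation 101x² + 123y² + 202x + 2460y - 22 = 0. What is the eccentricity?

Collect terms: 101(x² + 2x) + 123(y² + 20y) = 22
Complete the square in x and y: 101(x + 1)² + 123(y + 10)² = 22 + 101 + 12300 = 12423
Divide through by 12423 to get (x + 1)²/123 + (y + 10)²/101 = 1.
Ellipse, center (-1, -10), major axis horizontal; a² = 123, b² = 101.
c² = a² - b² = 22, so c = √22.
e = c/a = √22/√123 = √2706/123.

e = √2706/123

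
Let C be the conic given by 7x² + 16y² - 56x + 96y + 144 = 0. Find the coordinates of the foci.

(1, -3) and (7, -3)

Group the x- and y-terms: 7(x² - 8x) + 16(y² + 6y) = -144
Complete the square: 7(x - 4)² + 16(y + 3)² = -144 + 112 + 144 = 112
Divide by 112: (x - 4)²/16 + (y + 3)²/7 = 1
Ellipse, center (4, -3), major axis horizontal; a² = 16, b² = 7.
c² = a² - b² = 16 - 7 = 9, so c = 3.
Foci lie on the horizontal axis through the center: (h ± c, k).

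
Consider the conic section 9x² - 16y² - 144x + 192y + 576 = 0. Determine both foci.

Collect terms: 9(x² - 16x) -16(y² - 12y) = -576
Completing the square gives 9(x - 8)² -16(y - 6)² = -576 + 576 - 576 = -576.
Divide through by -576 to get (y - 6)²/36 - (x - 8)²/64 = 1.
Hyperbola, center (8, 6), transverse axis vertical; a² = 36, b² = 64.
c² = a² + b² = 36 + 64 = 100, so c = 10.
Foci lie on the vertical axis through the center: (h, k ± c).

(8, -4) and (8, 16)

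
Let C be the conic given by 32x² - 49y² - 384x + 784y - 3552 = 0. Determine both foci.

(-3, 8) and (15, 8)

Rearranging, 32(x² - 12x) -49(y² - 16y) = 3552.
32(x - 6)² -49(y - 8)² = 3552 + 1152 - 3136 = 1568
Divide through by 1568 to get (x - 6)²/49 - (y - 8)²/32 = 1.
Hyperbola, center (6, 8), transverse axis horizontal; a² = 49, b² = 32.
c² = a² + b² = 49 + 32 = 81, so c = 9.
Foci lie on the horizontal axis through the center: (h ± c, k).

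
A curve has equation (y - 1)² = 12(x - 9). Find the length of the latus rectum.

Vertex (9, 1); 4p = 12 so p = 3. Opens right.
Latus rectum length = |4p| = 12.

12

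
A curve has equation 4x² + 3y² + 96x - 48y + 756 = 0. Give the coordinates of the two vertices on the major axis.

(-12, 6) and (-12, 10)

Collect terms: 4(x² + 24x) + 3(y² - 16y) = -756
4(x + 12)² + 3(y - 8)² = -756 + 576 + 192 = 12
Dividing both sides by 12: (x + 12)²/3 + (y - 8)²/4 = 1
Ellipse, center (-12, 8), major axis vertical; a² = 4, b² = 3.
a = 2. Vertices at (h, k ± a).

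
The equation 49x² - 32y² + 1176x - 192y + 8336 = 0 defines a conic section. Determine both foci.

(-12, -12) and (-12, 6)

Collect terms: 49(x² + 24x) -32(y² + 6y) = -8336
Complete the square in x and y: 49(x + 12)² -32(y + 3)² = -8336 + 7056 - 288 = -1568
Dividing both sides by -1568: (y + 3)²/49 - (x + 12)²/32 = 1
Hyperbola, center (-12, -3), transverse axis vertical; a² = 49, b² = 32.
c² = a² + b² = 49 + 32 = 81, so c = 9.
Foci lie on the vertical axis through the center: (h, k ± c).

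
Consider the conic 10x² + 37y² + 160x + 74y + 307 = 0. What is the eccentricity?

Collect terms: 10(x² + 16x) + 37(y² + 2y) = -307
Complete the square in x and y: 10(x + 8)² + 37(y + 1)² = -307 + 640 + 37 = 370
Divide through by 370 to get (x + 8)²/37 + (y + 1)²/10 = 1.
Ellipse, center (-8, -1), major axis horizontal; a² = 37, b² = 10.
c² = a² - b² = 27, so c = 3√3.
e = c/a = 3√3/√37 = 3√111/37.

e = 3√111/37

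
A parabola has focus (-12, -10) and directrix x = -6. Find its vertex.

(-9, -10)

The vertex is the midpoint between the focus and the directrix along the axis of symmetry.
Axis is horizontal (directrix is vertical). Vertex x-coordinate = (-12 + (-6))/2 = -9; y-coordinate = -10.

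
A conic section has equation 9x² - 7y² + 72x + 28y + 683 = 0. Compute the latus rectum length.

Group: 9(x² + 8x) -7(y² - 4y) = -683
Completing the square gives 9(x + 4)² -7(y - 2)² = -683 + 144 - 28 = -567.
Dividing both sides by -567: (y - 2)²/81 - (x + 4)²/63 = 1
Hyperbola, center (-4, 2), transverse axis vertical; a² = 81, b² = 63.
Latus rectum length = 2b²/a = 2·63/9 = 14.

14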